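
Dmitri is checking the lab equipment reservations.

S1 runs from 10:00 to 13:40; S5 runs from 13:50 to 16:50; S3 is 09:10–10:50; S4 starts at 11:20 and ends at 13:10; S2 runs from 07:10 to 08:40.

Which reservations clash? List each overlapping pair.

Two intervals overlap when each starts before the other ends.
Sorted by start: S2, S3, S1, S4, S5.
S3 starts after S2 ends — done with S2.
S1 starts before S3 ends → S3 and S1 overlap.
S4 starts after S3 ends — done with S3.
S4 starts before S1 ends → S1 and S4 overlap.
S5 starts after S1 ends.
S5 starts after S4 ends.

S1 & S3, S1 & S4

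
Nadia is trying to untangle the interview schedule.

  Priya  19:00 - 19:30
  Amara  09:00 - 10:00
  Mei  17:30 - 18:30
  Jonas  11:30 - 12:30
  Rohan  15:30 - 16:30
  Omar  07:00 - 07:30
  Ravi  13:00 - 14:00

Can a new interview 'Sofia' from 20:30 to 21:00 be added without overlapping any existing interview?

Yes — the slot is free

Omar: ends 07:30 at or before Sofia starts 20:30 → clear.
Amara: ends 10:00 at or before Sofia starts 20:30 → clear.
Jonas: ends 12:30 at or before Sofia starts 20:30 → clear.
Ravi: ends 14:00 at or before Sofia starts 20:30 → clear.
Rohan: ends 16:30 at or before Sofia starts 20:30 → clear.
Mei: ends 18:30 at or before Sofia starts 20:30 → clear.
Priya: ends 19:30 at or before Sofia starts 20:30 → clear.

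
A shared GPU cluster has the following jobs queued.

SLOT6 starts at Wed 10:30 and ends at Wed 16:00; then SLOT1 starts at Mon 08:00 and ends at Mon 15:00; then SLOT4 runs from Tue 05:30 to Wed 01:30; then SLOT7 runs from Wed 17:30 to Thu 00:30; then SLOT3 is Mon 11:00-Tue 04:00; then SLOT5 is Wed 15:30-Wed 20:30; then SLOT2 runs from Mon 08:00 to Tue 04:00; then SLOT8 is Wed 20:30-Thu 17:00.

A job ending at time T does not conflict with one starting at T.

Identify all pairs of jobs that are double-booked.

SLOT1 & SLOT2, SLOT1 & SLOT3, SLOT2 & SLOT3, SLOT5 & SLOT6, SLOT5 & SLOT7, SLOT7 & SLOT8

Sorted by start: SLOT1, SLOT2, SLOT3, SLOT4, SLOT6, SLOT5, SLOT7, SLOT8.
SLOT2 starts before SLOT1 ends → SLOT1 and SLOT2 overlap.
SLOT3 starts before SLOT1 ends → SLOT1 and SLOT3 overlap.
SLOT4 starts after SLOT1 ends — done with SLOT1.
SLOT3 starts before SLOT2 ends → SLOT2 and SLOT3 overlap.
SLOT4 starts after SLOT2 ends — done with SLOT2.
SLOT4 starts after SLOT3 ends — done with SLOT3.
SLOT6 starts after SLOT4 ends — done with SLOT4.
SLOT5 starts before SLOT6 ends → SLOT6 and SLOT5 overlap.
SLOT7 starts after SLOT6 ends — done with SLOT6.
SLOT7 starts before SLOT5 ends → SLOT5 and SLOT7 overlap.
SLOT8 starts exactly when SLOT5 ends (back-to-back, no overlap).
SLOT8 starts before SLOT7 ends → SLOT7 and SLOT8 overlap.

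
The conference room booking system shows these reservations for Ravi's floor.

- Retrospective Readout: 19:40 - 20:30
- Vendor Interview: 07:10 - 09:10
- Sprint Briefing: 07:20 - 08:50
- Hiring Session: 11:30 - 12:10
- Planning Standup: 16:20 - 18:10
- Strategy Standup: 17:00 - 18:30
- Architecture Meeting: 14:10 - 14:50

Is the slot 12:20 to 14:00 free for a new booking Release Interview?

Yes — the slot is free

Vendor Interview: ends 09:10 at or before Release Interview starts 12:20 → clear.
Sprint Briefing: ends 08:50 at or before Release Interview starts 12:20 → clear.
Hiring Session: ends 12:10 at or before Release Interview starts 12:20 → clear.
Architecture Meeting: starts 14:10 at or after Release Interview ends 14:00 → clear.
Planning Standup: starts 16:20 at or after Release Interview ends 14:00 → clear.
Strategy Standup: starts 17:00 at or after Release Interview ends 14:00 → clear.
Retrospective Readout: starts 19:40 at or after Release Interview ends 14:00 → clear.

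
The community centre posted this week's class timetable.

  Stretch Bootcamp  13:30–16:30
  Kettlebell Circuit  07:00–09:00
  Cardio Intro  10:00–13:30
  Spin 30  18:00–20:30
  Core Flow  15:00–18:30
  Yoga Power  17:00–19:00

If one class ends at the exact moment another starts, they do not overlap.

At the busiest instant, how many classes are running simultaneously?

3

Sweep the timeline, counting +1 at each start and −1 at each end (ends before starts at a tie):
07:00 start Kettlebell Circuit → 1
09:00 end Kettlebell Circuit → 0
10:00 start Cardio Intro → 1
13:30 end Cardio Intro → 0
13:30 start Stretch Bootcamp → 1
15:00 start Core Flow → 2
16:30 end Stretch Bootcamp → 1
17:00 start Yoga Power → 2
18:00 start Spin 30 → 3
18:30 end Core Flow → 2
19:00 end Yoga Power → 1
20:30 end Spin 30 → 0
Peak is 3, at 18:00 (Core Flow, Spin 30, Yoga Power).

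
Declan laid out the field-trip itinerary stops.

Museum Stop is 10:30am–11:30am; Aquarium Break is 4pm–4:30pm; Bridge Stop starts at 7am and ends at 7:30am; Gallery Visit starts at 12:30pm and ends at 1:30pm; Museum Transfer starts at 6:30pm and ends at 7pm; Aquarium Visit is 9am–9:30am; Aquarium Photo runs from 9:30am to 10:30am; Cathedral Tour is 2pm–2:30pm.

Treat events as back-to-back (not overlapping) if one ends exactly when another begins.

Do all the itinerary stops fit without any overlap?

Sorted by start: Bridge Stop, Aquarium Visit, Aquarium Photo, Museum Stop, Gallery Visit, Cathedral Tour, Aquarium Break, Museum Transfer.
Aquarium Visit starts after Bridge Stop ends; Bridge Stop is clear from here.
Aquarium Photo starts exactly when Aquarium Visit ends (back-to-back, no overlap); Aquarium Visit is clear from here.
Museum Stop starts exactly when Aquarium Photo ends (back-to-back, no overlap); Aquarium Photo is clear from here.
Gallery Visit starts after Museum Stop ends; Museum Stop is clear from here.
Cathedral Tour starts after Gallery Visit ends; Gallery Visit is clear from here.
Aquarium Break starts after Cathedral Tour ends; Cathedral Tour is clear from here.
Museum Transfer starts after Aquarium Break ends.
Every pair is clear; the schedule has no overlaps.

Yes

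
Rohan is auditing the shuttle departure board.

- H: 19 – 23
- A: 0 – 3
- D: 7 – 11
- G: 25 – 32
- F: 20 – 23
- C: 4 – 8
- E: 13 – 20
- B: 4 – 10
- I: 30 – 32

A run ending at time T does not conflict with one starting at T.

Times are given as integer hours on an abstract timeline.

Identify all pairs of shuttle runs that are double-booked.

Check each pair: they overlap iff neither finishes before the other starts.
Sorted by start: A, B, C, D, E, H, F, G, I.
B starts after A ends — done with A.
C starts before B ends → B and C overlap.
D starts before B ends → B and D overlap.
E starts after B ends — done with B.
D starts before C ends → C and D overlap.
E starts after C ends — done with C.
E starts after D ends — done with D.
H starts before E ends → E and H overlap.
F starts exactly when E ends (back-to-back, no overlap) — done with E.
F starts before H ends → H and F overlap.
G starts after H ends — done with H.
G starts after F ends — done with F.
I starts before G ends → G and I overlap.

B & C, B & D, C & D, E & H, F & H, G & I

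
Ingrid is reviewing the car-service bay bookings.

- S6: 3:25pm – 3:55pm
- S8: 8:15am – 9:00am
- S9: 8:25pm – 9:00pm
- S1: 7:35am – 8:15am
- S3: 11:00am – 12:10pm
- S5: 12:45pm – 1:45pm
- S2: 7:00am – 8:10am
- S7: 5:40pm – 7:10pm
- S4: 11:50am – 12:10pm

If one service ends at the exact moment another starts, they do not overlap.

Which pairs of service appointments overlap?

S1 & S2, S3 & S4

Sorted by start: S2, S1, S8, S3, S4, S5, S6, S7, S9.
S1 starts before S2 ends → S2 and S1 overlap.
S8 starts after S2 ends; S2 is clear from here.
S8 starts exactly when S1 ends (back-to-back, no overlap); S1 is clear from here.
S3 starts after S8 ends; S8 is clear from here.
S4 starts before S3 ends → S3 and S4 overlap.
S5 starts after S3 ends; S3 is clear from here.
S5 starts after S4 ends; S4 is clear from here.
S6 starts after S5 ends; S5 is clear from here.
S7 starts after S6 ends; S6 is clear from here.
S9 starts after S7 ends.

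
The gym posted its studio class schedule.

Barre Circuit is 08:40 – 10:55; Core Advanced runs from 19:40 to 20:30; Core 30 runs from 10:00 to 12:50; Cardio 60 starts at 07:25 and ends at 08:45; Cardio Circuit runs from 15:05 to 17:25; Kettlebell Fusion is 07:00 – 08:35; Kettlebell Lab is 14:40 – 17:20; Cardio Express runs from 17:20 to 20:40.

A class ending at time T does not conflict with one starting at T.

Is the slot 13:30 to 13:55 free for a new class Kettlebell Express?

Yes — the slot is free

Kettlebell Fusion: ends 08:35 at or before Kettlebell Express starts 13:30 → clear.
Cardio 60: ends 08:45 at or before Kettlebell Express starts 13:30 → clear.
Barre Circuit: ends 10:55 at or before Kettlebell Express starts 13:30 → clear.
Core 30: ends 12:50 at or before Kettlebell Express starts 13:30 → clear.
Kettlebell Lab: starts 14:40 at or after Kettlebell Express ends 13:55 → clear.
Cardio Circuit: starts 15:05 at or after Kettlebell Express ends 13:55 → clear.
Cardio Express: starts 17:20 at or after Kettlebell Express ends 13:55 → clear.
Core Advanced: starts 19:40 at or after Kettlebell Express ends 13:55 → clear.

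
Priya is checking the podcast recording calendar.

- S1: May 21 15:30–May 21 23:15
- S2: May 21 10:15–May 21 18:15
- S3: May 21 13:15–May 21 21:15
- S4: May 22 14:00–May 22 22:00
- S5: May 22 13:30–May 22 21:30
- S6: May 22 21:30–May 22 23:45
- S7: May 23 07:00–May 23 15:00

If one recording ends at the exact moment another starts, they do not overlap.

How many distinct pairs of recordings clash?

5

Two intervals overlap when each starts before the other ends.
Sorted by start: S2, S3, S1, S5, S4, S6, S7.
S3 starts before S2 ends → S2 and S3 overlap.
S1 starts before S2 ends → S2 and S1 overlap.
S5 starts after S2 ends — done with S2.
S1 starts before S3 ends → S3 and S1 overlap.
S5 starts after S3 ends — done with S3.
S5 starts after S1 ends — done with S1.
S4 starts before S5 ends → S5 and S4 overlap.
S6 starts exactly when S5 ends (back-to-back, no overlap) — done with S5.
S6 starts before S4 ends → S4 and S6 overlap.
S7 starts after S4 ends.
S7 starts after S6 ends.
Overlapping pairs: S1 & S2, S1 & S3, S2 & S3, S4 & S5, S4 & S6 — 5 in total.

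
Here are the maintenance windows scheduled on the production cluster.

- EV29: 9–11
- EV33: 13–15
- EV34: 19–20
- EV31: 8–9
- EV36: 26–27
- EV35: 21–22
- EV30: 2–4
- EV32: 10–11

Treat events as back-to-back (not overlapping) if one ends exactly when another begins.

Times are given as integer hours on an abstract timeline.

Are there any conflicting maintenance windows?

Yes

Sorted by start: EV30, EV31, EV29, EV32, EV33, EV34, EV35, EV36.
EV31 starts after EV30 ends — done with EV30.
EV29 starts exactly when EV31 ends (back-to-back, no overlap) — done with EV31.
EV32 starts before EV29 ends → EV29 and EV32 overlap.
That's a conflict, so the schedule is not conflict-free.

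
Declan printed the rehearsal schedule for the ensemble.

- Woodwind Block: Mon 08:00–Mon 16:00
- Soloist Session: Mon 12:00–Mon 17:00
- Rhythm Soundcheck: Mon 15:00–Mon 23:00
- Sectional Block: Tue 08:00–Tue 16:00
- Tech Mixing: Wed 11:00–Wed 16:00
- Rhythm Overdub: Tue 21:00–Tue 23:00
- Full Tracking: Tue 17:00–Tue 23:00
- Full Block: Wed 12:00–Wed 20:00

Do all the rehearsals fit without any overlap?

Check each pair: they overlap iff neither finishes before the other starts.
Sorted by start: Woodwind Block, Soloist Session, Rhythm Soundcheck, Sectional Block, Full Tracking, Rhythm Overdub, Tech Mixing, Full Block.
Soloist Session starts before Woodwind Block ends → Woodwind Block and Soloist Session overlap.
That's a conflict, so the schedule is not conflict-free.

No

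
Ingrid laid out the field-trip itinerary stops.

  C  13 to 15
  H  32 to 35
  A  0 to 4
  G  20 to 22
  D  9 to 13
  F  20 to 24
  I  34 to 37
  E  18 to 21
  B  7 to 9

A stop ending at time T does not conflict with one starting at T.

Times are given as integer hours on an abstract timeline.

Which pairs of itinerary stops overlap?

E & F, E & G, F & G, H & I

Sorted by start: A, B, D, C, E, F, G, H, I.
B starts after A ends, so nothing later overlaps A either.
D starts exactly when B ends (back-to-back, no overlap), so nothing later overlaps B either.
C starts exactly when D ends (back-to-back, no overlap), so nothing later overlaps D either.
E starts after C ends, so nothing later overlaps C either.
F starts before E ends → E and F overlap.
G starts before E ends → E and G overlap.
H starts after E ends, so nothing later overlaps E either.
G starts before F ends → F and G overlap.
H starts after F ends, so nothing later overlaps F either.
H starts after G ends, so nothing later overlaps G either.
I starts before H ends → H and I overlap.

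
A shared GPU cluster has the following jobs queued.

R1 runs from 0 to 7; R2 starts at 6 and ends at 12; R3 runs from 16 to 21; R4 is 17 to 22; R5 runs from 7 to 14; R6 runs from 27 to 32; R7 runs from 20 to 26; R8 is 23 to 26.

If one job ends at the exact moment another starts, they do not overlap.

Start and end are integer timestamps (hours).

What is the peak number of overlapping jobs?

3

Sort all start/end points and keep a running count:
0 start R1 → 1
6 start R2 → 2
7 end R1 → 1
7 start R5 → 2
12 end R2 → 1
14 end R5 → 0
16 start R3 → 1
17 start R4 → 2
20 start R7 → 3
21 end R3 → 2
22 end R4 → 1
23 start R8 → 2
26 end R7 → 1
26 end R8 → 0
27 start R6 → 1
32 end R6 → 0
Peak is 3, at 20 (R3, R4, R7).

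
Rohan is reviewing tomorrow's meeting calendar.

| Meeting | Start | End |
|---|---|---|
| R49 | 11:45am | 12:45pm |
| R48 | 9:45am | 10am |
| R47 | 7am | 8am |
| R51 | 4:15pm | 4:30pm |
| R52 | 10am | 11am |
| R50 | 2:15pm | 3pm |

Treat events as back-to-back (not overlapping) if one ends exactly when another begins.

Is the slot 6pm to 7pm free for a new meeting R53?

Yes — the slot is free

R47: ends 8am at or before R53 starts 6pm → clear.
R48: ends 10am at or before R53 starts 6pm → clear.
R52: ends 11am at or before R53 starts 6pm → clear.
R49: ends 12:45pm at or before R53 starts 6pm → clear.
R50: ends 3pm at or before R53 starts 6pm → clear.
R51: ends 4:30pm at or before R53 starts 6pm → clear.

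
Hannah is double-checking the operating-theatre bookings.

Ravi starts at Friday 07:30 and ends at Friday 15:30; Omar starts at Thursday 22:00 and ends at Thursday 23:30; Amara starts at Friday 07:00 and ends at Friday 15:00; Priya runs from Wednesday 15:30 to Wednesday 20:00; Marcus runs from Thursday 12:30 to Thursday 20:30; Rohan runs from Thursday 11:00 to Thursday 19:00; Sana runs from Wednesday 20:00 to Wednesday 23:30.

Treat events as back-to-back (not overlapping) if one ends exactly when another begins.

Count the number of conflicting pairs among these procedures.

2

Sorted by start: Priya, Sana, Rohan, Marcus, Omar, Amara, Ravi.
Sana starts exactly when Priya ends (back-to-back, no overlap) — done with Priya.
Rohan starts after Sana ends — done with Sana.
Marcus starts before Rohan ends → Rohan and Marcus overlap.
Omar starts after Rohan ends — done with Rohan.
Omar starts after Marcus ends — done with Marcus.
Amara starts after Omar ends — done with Omar.
Ravi starts before Amara ends → Amara and Ravi overlap.
Overlapping pairs: Amara & Ravi, Marcus & Rohan — 2 in total.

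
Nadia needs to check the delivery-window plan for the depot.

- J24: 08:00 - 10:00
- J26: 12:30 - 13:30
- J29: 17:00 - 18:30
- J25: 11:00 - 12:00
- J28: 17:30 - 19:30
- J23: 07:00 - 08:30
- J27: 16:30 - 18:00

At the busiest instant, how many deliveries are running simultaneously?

3

Sort all start/end points and keep a running count:
07:00 start J23 → 1
08:00 start J24 → 2
08:30 end J23 → 1
10:00 end J24 → 0
11:00 start J25 → 1
12:00 end J25 → 0
12:30 start J26 → 1
13:30 end J26 → 0
16:30 start J27 → 1
17:00 start J29 → 2
17:30 start J28 → 3
18:00 end J27 → 2
18:30 end J29 → 1
19:30 end J28 → 0
Peak is 3, at 17:30 (J27, J28, J29).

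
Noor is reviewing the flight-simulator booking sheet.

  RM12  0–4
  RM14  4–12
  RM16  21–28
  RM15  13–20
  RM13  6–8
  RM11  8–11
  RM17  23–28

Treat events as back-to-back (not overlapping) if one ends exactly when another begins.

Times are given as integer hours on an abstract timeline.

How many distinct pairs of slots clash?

Sorted by start: RM12, RM14, RM13, RM11, RM15, RM16, RM17.
RM14 starts exactly when RM12 ends (back-to-back, no overlap) — done with RM12.
RM13 starts before RM14 ends → RM14 and RM13 overlap.
RM11 starts before RM14 ends → RM14 and RM11 overlap.
RM15 starts after RM14 ends — done with RM14.
RM11 starts exactly when RM13 ends (back-to-back, no overlap) — done with RM13.
RM15 starts after RM11 ends — done with RM11.
RM16 starts after RM15 ends — done with RM15.
RM17 starts before RM16 ends → RM16 and RM17 overlap.
Overlapping pairs: RM11 & RM14, RM13 & RM14, RM16 & RM17 — 3 in total.

3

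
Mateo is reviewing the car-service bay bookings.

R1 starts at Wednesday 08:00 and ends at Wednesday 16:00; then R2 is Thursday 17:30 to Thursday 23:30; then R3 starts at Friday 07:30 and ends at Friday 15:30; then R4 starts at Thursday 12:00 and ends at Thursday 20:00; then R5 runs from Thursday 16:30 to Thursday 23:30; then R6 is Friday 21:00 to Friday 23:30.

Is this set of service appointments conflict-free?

Check each pair: they overlap iff neither finishes before the other starts.
Sorted by start: R1, R4, R5, R2, R3, R6.
R4 starts after R1 ends; R1 is clear from here.
R5 starts before R4 ends → R4 and R5 overlap.
That's a conflict, so the schedule is not conflict-free.

No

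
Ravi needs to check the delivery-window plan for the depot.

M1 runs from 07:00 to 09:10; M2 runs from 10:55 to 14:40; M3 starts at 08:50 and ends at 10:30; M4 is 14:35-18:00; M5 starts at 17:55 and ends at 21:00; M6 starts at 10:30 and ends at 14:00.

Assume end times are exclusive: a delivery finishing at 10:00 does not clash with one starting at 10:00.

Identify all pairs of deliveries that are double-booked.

Two intervals overlap when each starts before the other ends.
Sorted by start: M1, M3, M6, M2, M4, M5.
M3 starts before M1 ends → M1 and M3 overlap.
M6 starts after M1 ends; M1 is clear from here.
M6 starts exactly when M3 ends (back-to-back, no overlap); M3 is clear from here.
M2 starts before M6 ends → M6 and M2 overlap.
M4 starts after M6 ends; M6 is clear from here.
M4 starts before M2 ends → M2 and M4 overlap.
M5 starts after M2 ends.
M5 starts before M4 ends → M4 and M5 overlap.

M1 & M3, M2 & M4, M2 & M6, M4 & M5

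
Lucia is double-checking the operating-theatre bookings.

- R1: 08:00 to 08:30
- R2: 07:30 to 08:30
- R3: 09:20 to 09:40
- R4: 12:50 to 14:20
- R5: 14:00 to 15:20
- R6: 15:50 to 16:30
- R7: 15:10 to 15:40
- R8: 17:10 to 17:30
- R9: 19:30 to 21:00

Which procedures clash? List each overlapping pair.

R1 & R2, R4 & R5, R5 & R7

Sorted by start: R2, R1, R3, R4, R5, R7, R6, R8, R9.
R1 starts before R2 ends → R2 and R1 overlap.
R3 starts after R2 ends — done with R2.
R3 starts after R1 ends — done with R1.
R4 starts after R3 ends — done with R3.
R5 starts before R4 ends → R4 and R5 overlap.
R7 starts after R4 ends — done with R4.
R7 starts before R5 ends → R5 and R7 overlap.
R6 starts after R5 ends — done with R5.
R6 starts after R7 ends — done with R7.
R8 starts after R6 ends — done with R6.
R9 starts after R8 ends.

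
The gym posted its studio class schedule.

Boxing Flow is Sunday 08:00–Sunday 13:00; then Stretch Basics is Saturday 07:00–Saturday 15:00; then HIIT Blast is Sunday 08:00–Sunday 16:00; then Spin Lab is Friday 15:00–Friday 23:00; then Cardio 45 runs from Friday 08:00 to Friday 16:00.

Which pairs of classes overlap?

Two intervals overlap when each starts before the other ends.
Sorted by start: Cardio 45, Spin Lab, Stretch Basics, Boxing Flow, HIIT Blast.
Spin Lab starts before Cardio 45 ends → Cardio 45 and Spin Lab overlap.
Stretch Basics starts after Cardio 45 ends, so nothing later overlaps Cardio 45 either.
Stretch Basics starts after Spin Lab ends, so nothing later overlaps Spin Lab either.
Boxing Flow starts after Stretch Basics ends, so nothing later overlaps Stretch Basics either.
HIIT Blast starts before Boxing Flow ends → Boxing Flow and HIIT Blast overlap.

Boxing Flow & HIIT Blast, Cardio 45 & Spin Lab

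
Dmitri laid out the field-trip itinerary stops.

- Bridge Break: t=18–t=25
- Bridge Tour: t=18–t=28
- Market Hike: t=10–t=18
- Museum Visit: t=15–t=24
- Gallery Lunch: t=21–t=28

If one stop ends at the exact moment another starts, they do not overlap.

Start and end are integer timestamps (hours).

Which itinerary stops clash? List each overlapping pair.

Sorted by start: Market Hike, Museum Visit, Bridge Break, Bridge Tour, Gallery Lunch.
Museum Visit starts before Market Hike ends → Market Hike and Museum Visit overlap.
Bridge Break starts exactly when Market Hike ends (back-to-back, no overlap), so Market Hike has no further overlaps.
Bridge Break starts before Museum Visit ends → Museum Visit and Bridge Break overlap.
Bridge Tour starts before Museum Visit ends → Museum Visit and Bridge Tour overlap.
Gallery Lunch starts before Museum Visit ends → Museum Visit and Gallery Lunch overlap.
Bridge Tour starts before Bridge Break ends → Bridge Break and Bridge Tour overlap.
Gallery Lunch starts before Bridge Break ends → Bridge Break and Gallery Lunch overlap.
Gallery Lunch starts before Bridge Tour ends → Bridge Tour and Gallery Lunch overlap.

Bridge Break & Bridge Tour, Bridge Break & Gallery Lunch, Bridge Break & Museum Visit, Bridge Tour & Gallery Lunch, Bridge Tour & Museum Visit, Gallery Lunch & Museum Visit, Market Hike & Museum Visit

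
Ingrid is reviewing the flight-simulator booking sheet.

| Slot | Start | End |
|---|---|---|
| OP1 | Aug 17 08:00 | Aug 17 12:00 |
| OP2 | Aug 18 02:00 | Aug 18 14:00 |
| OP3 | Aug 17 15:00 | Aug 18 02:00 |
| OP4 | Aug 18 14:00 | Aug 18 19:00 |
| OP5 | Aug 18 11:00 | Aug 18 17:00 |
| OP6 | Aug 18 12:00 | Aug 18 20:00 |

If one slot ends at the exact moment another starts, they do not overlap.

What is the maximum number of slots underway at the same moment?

3

Sweep the timeline, counting +1 at each start and −1 at each end (ends before starts at a tie):
Aug 17 08:00 start OP1 → 1
Aug 17 12:00 end OP1 → 0
Aug 17 15:00 start OP3 → 1
Aug 18 02:00 end OP3 → 0
Aug 18 02:00 start OP2 → 1
Aug 18 11:00 start OP5 → 2
Aug 18 12:00 start OP6 → 3
Aug 18 14:00 end OP2 → 2
Aug 18 14:00 start OP4 → 3
Aug 18 17:00 end OP5 → 2
Aug 18 19:00 end OP4 → 1
Aug 18 20:00 end OP6 → 0
Peak is 3, at Aug 18 12:00 (OP2, OP5, OP6).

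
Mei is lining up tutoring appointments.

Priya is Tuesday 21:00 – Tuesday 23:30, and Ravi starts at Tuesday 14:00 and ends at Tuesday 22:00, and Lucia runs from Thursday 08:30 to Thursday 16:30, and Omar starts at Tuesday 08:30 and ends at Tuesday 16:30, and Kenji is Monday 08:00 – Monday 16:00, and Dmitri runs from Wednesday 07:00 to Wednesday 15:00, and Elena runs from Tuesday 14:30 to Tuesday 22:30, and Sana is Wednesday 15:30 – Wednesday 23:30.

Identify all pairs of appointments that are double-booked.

Sorted by start: Kenji, Omar, Ravi, Elena, Priya, Dmitri, Sana, Lucia.
Omar starts after Kenji ends — done with Kenji.
Ravi starts before Omar ends → Omar and Ravi overlap.
Elena starts before Omar ends → Omar and Elena overlap.
Priya starts after Omar ends — done with Omar.
Elena starts before Ravi ends → Ravi and Elena overlap.
Priya starts before Ravi ends → Ravi and Priya overlap.
Dmitri starts after Ravi ends — done with Ravi.
Priya starts before Elena ends → Elena and Priya overlap.
Dmitri starts after Elena ends — done with Elena.
Dmitri starts after Priya ends — done with Priya.
Sana starts after Dmitri ends — done with Dmitri.
Lucia starts after Sana ends.

Elena & Omar, Elena & Priya, Elena & Ravi, Omar & Ravi, Priya & Ravi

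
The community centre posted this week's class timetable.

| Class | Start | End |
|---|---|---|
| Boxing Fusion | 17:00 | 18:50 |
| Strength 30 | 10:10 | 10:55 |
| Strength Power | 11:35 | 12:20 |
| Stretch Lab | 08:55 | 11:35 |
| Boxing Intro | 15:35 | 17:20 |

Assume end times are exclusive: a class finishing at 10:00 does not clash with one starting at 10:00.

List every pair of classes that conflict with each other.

Boxing Fusion & Boxing Intro, Strength 30 & Stretch Lab

Sorted by start: Stretch Lab, Strength 30, Strength Power, Boxing Intro, Boxing Fusion.
Strength 30 starts before Stretch Lab ends → Stretch Lab and Strength 30 overlap.
Strength Power starts exactly when Stretch Lab ends (back-to-back, no overlap), so nothing later overlaps Stretch Lab either.
Strength Power starts after Strength 30 ends, so nothing later overlaps Strength 30 either.
Boxing Intro starts after Strength Power ends, so nothing later overlaps Strength Power either.
Boxing Fusion starts before Boxing Intro ends → Boxing Intro and Boxing Fusion overlap.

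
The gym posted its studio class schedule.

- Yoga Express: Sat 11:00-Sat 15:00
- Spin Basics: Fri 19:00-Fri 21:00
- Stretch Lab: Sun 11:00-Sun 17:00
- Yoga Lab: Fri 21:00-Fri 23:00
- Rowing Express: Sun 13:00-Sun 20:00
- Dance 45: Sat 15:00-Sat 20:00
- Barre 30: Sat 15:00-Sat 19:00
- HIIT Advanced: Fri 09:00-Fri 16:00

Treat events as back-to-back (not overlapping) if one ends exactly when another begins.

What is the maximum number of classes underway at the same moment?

Sort all start/end points and keep a running count:
Fri 09:00 start HIIT Advanced → 1
Fri 16:00 end HIIT Advanced → 0
Fri 19:00 start Spin Basics → 1
Fri 21:00 end Spin Basics → 0
Fri 21:00 start Yoga Lab → 1
Fri 23:00 end Yoga Lab → 0
Sat 11:00 start Yoga Express → 1
Sat 15:00 end Yoga Express → 0
Sat 15:00 start Barre 30 → 1
Sat 15:00 start Dance 45 → 2
Sat 19:00 end Barre 30 → 1
Sat 20:00 end Dance 45 → 0
Sun 11:00 start Stretch Lab → 1
Sun 13:00 start Rowing Express → 2
Sun 17:00 end Stretch Lab → 1
Sun 20:00 end Rowing Express → 0
Peak is 2, at Sat 15:00 (Barre 30, Dance 45).

2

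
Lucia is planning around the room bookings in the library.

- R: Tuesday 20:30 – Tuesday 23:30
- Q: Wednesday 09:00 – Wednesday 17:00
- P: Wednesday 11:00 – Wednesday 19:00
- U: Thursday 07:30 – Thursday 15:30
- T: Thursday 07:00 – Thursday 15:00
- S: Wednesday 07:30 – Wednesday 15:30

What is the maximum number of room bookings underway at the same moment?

3

Walk through starts and ends in time order (an end at T is processed before a start at T):
Tuesday 20:30 start R → 1
Tuesday 23:30 end R → 0
Wednesday 07:30 start S → 1
Wednesday 09:00 start Q → 2
Wednesday 11:00 start P → 3
Wednesday 15:30 end S → 2
Wednesday 17:00 end Q → 1
Wednesday 19:00 end P → 0
Thursday 07:00 start T → 1
Thursday 07:30 start U → 2
Thursday 15:00 end T → 1
Thursday 15:30 end U → 0
Peak is 3, at Wednesday 11:00 (P, Q, S).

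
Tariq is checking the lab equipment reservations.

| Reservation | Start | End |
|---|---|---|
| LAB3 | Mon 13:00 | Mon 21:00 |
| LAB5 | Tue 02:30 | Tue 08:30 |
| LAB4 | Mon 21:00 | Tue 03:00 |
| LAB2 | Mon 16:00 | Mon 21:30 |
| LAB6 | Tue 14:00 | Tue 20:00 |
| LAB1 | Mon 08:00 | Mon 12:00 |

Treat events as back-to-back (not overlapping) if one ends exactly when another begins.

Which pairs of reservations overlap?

Sorted by start: LAB1, LAB3, LAB2, LAB4, LAB5, LAB6.
LAB3 starts after LAB1 ends, so LAB1 has no further overlaps.
LAB2 starts before LAB3 ends → LAB3 and LAB2 overlap.
LAB4 starts exactly when LAB3 ends (back-to-back, no overlap), so LAB3 has no further overlaps.
LAB4 starts before LAB2 ends → LAB2 and LAB4 overlap.
LAB5 starts after LAB2 ends, so LAB2 has no further overlaps.
LAB5 starts before LAB4 ends → LAB4 and LAB5 overlap.
LAB6 starts after LAB4 ends.
LAB6 starts after LAB5 ends.

LAB2 & LAB3, LAB2 & LAB4, LAB4 & LAB5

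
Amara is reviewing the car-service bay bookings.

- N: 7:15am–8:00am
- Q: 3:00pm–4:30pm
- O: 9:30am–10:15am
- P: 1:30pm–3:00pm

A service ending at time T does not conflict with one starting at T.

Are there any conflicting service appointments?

Sorted by start: N, O, P, Q.
O starts after N ends; N is clear from here.
P starts after O ends; O is clear from here.
Q starts exactly when P ends (back-to-back, no overlap).
Every pair is clear; the schedule has no overlaps.

No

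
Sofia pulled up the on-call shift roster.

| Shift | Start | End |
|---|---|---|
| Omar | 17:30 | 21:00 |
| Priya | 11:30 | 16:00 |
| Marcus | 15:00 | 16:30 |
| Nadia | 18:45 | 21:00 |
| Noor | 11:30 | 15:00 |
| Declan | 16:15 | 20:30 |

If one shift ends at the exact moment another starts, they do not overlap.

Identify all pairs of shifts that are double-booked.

Declan & Marcus, Declan & Nadia, Declan & Omar, Marcus & Priya, Nadia & Omar, Noor & Priya

Sorted by start: Priya, Noor, Marcus, Declan, Omar, Nadia.
Noor starts before Priya ends → Priya and Noor overlap.
Marcus starts before Priya ends → Priya and Marcus overlap.
Declan starts after Priya ends — done with Priya.
Marcus starts exactly when Noor ends (back-to-back, no overlap) — done with Noor.
Declan starts before Marcus ends → Marcus and Declan overlap.
Omar starts after Marcus ends — done with Marcus.
Omar starts before Declan ends → Declan and Omar overlap.
Nadia starts before Declan ends → Declan and Nadia overlap.
Nadia starts before Omar ends → Omar and Nadia overlap.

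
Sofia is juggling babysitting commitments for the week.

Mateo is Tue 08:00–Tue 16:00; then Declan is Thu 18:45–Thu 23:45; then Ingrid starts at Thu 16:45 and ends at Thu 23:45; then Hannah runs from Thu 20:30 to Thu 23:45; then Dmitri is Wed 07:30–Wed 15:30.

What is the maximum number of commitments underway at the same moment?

Sweep the timeline, counting +1 at each start and −1 at each end (ends before starts at a tie):
Tue 08:00 start Mateo → 1
Tue 16:00 end Mateo → 0
Wed 07:30 start Dmitri → 1
Wed 15:30 end Dmitri → 0
Thu 16:45 start Ingrid → 1
Thu 18:45 start Declan → 2
Thu 20:30 start Hannah → 3
Thu 23:45 end Declan → 2
Thu 23:45 end Hannah → 1
Thu 23:45 end Ingrid → 0
Peak is 3, at Thu 20:30 (Declan, Hannah, Ingrid).

3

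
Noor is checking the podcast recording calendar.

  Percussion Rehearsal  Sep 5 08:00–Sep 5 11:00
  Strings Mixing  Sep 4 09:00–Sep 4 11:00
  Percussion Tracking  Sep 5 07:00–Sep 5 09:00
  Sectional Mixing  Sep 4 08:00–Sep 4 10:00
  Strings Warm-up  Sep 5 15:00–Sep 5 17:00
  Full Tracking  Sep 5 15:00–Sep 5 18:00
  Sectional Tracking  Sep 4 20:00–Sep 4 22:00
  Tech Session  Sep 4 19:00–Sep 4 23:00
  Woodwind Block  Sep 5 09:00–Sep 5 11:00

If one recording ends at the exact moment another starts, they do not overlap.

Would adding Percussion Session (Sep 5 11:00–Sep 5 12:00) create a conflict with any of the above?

No — it doesn't clash with anything

Sectional Mixing: ends Sep 4 10:00 at or before Percussion Session starts Sep 5 11:00 → clear.
Strings Mixing: ends Sep 4 11:00 at or before Percussion Session starts Sep 5 11:00 → clear.
Tech Session: ends Sep 4 23:00 at or before Percussion Session starts Sep 5 11:00 → clear.
Sectional Tracking: ends Sep 4 22:00 at or before Percussion Session starts Sep 5 11:00 → clear.
Percussion Tracking: ends Sep 5 09:00 at or before Percussion Session starts Sep 5 11:00 → clear.
Percussion Rehearsal: ends Sep 5 11:00 at or before Percussion Session starts Sep 5 11:00 → clear.
Woodwind Block: ends Sep 5 11:00 at or before Percussion Session starts Sep 5 11:00 → clear.
Strings Warm-up: starts Sep 5 15:00 at or after Percussion Session ends Sep 5 12:00 → clear.
Full Tracking: starts Sep 5 15:00 at or after Percussion Session ends Sep 5 12:00 → clear.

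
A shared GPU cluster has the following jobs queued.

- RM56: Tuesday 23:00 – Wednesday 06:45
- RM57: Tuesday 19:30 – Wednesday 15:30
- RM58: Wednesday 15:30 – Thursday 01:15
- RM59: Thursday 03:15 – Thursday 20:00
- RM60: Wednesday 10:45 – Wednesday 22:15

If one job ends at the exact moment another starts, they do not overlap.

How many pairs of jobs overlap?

3

Check each pair: they overlap iff neither finishes before the other starts.
Sorted by start: RM57, RM56, RM60, RM58, RM59.
RM56 starts before RM57 ends → RM57 and RM56 overlap.
RM60 starts before RM57 ends → RM57 and RM60 overlap.
RM58 starts exactly when RM57 ends (back-to-back, no overlap) — done with RM57.
RM60 starts after RM56 ends — done with RM56.
RM58 starts before RM60 ends → RM60 and RM58 overlap.
RM59 starts after RM60 ends.
RM59 starts after RM58 ends.
Overlapping pairs: RM56 & RM57, RM57 & RM60, RM58 & RM60 — 3 in total.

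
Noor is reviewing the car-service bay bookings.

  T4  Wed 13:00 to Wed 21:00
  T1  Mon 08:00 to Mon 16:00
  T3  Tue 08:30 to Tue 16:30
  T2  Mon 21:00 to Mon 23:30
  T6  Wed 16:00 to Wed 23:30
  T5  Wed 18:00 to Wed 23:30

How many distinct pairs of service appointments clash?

Check each pair: they overlap iff neither finishes before the other starts.
Sorted by start: T1, T2, T3, T4, T6, T5.
T2 starts after T1 ends, so T1 has no further overlaps.
T3 starts after T2 ends, so T2 has no further overlaps.
T4 starts after T3 ends, so T3 has no further overlaps.
T6 starts before T4 ends → T4 and T6 overlap.
T5 starts before T4 ends → T4 and T5 overlap.
T5 starts before T6 ends → T6 and T5 overlap.
Overlapping pairs: T4 & T5, T4 & T6, T5 & T6 — 3 in total.

3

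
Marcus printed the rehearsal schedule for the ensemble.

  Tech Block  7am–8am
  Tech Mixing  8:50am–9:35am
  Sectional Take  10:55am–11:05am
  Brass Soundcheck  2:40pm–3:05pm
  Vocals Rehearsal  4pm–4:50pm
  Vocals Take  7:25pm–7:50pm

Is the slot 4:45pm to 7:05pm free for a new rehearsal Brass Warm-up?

No — it overlaps Vocals Rehearsal

Tech Block: ends 8am at or before Brass Warm-up starts 4:45pm → clear.
Tech Mixing: ends 9:35am at or before Brass Warm-up starts 4:45pm → clear.
Sectional Take: ends 11:05am at or before Brass Warm-up starts 4:45pm → clear.
Brass Soundcheck: ends 3:05pm at or before Brass Warm-up starts 4:45pm → clear.
Vocals Rehearsal: starts 4pm before Brass Warm-up ends 7:05pm, and ends 4:50pm after Brass Warm-up starts 4:45pm → overlap.
Vocals Take: starts 7:25pm at or after Brass Warm-up ends 7:05pm → clear.
Brass Warm-up overlaps Vocals Rehearsal.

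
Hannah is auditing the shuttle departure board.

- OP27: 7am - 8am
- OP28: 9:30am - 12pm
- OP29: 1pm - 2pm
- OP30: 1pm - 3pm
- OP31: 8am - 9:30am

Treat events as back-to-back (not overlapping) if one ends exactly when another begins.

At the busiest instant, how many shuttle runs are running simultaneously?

Sweep the timeline, counting +1 at each start and −1 at each end (ends before starts at a tie):
7am start OP27 → 1
8am end OP27 → 0
8am start OP31 → 1
9:30am end OP31 → 0
9:30am start OP28 → 1
12pm end OP28 → 0
1pm start OP29 → 1
1pm start OP30 → 2
2pm end OP29 → 1
3pm end OP30 → 0
Peak is 2, at 1pm (OP29, OP30).

2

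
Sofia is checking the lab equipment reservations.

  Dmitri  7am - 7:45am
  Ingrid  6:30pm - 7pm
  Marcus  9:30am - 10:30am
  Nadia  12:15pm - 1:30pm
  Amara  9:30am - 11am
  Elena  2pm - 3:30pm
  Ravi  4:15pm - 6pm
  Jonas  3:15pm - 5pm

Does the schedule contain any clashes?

Sorted by start: Dmitri, Amara, Marcus, Nadia, Elena, Jonas, Ravi, Ingrid.
Amara starts after Dmitri ends — done with Dmitri.
Marcus starts before Amara ends → Amara and Marcus overlap.
That's a conflict, so the schedule is not conflict-free.

Yes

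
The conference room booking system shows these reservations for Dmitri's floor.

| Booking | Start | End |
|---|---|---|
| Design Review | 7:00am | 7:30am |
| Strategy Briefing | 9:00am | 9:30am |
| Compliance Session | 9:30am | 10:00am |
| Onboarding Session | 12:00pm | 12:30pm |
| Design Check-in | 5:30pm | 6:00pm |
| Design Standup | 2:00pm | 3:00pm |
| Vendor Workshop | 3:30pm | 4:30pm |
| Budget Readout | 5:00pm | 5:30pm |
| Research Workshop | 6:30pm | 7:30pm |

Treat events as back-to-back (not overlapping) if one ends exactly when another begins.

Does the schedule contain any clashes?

No

Sorted by start: Design Review, Strategy Briefing, Compliance Session, Onboarding Session, Design Standup, Vendor Workshop, Budget Readout, Design Check-in, Research Workshop.
Strategy Briefing starts after Design Review ends, so Design Review has no further overlaps.
Compliance Session starts exactly when Strategy Briefing ends (back-to-back, no overlap), so Strategy Briefing has no further overlaps.
Onboarding Session starts after Compliance Session ends, so Compliance Session has no further overlaps.
Design Standup starts after Onboarding Session ends, so Onboarding Session has no further overlaps.
Vendor Workshop starts after Design Standup ends, so Design Standup has no further overlaps.
Budget Readout starts after Vendor Workshop ends, so Vendor Workshop has no further overlaps.
Design Check-in starts exactly when Budget Readout ends (back-to-back, no overlap), so Budget Readout has no further overlaps.
Research Workshop starts after Design Check-in ends.
Every pair is clear; the schedule has no overlaps.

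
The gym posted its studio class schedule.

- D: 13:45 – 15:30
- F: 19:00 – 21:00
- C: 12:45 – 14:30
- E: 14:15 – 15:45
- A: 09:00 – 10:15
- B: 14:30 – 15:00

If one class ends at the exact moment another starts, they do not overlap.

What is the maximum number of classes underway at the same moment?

Sweep the timeline, counting +1 at each start and −1 at each end (ends before starts at a tie):
09:00 start A → 1
10:15 end A → 0
12:45 start C → 1
13:45 start D → 2
14:15 start E → 3
14:30 end C → 2
14:30 start B → 3
15:00 end B → 2
15:30 end D → 1
15:45 end E → 0
19:00 start F → 1
21:00 end F → 0
Peak is 3, at 14:15 (C, D, E).

3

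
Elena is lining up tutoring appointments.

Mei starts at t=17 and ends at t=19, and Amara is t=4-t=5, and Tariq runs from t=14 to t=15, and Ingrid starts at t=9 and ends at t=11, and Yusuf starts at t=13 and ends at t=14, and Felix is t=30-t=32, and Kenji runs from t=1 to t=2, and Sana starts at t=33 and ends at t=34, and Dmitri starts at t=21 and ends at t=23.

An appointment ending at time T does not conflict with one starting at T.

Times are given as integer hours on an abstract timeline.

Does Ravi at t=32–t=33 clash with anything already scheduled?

No — it doesn't clash with anything

Kenji: ends t=2 at or before Ravi starts t=32 → clear.
Amara: ends t=5 at or before Ravi starts t=32 → clear.
Ingrid: ends t=11 at or before Ravi starts t=32 → clear.
Yusuf: ends t=14 at or before Ravi starts t=32 → clear.
Tariq: ends t=15 at or before Ravi starts t=32 → clear.
Mei: ends t=19 at or before Ravi starts t=32 → clear.
Dmitri: ends t=23 at or before Ravi starts t=32 → clear.
Felix: ends t=32 at or before Ravi starts t=32 → clear.
Sana: starts t=33 at or after Ravi ends t=33 → clear.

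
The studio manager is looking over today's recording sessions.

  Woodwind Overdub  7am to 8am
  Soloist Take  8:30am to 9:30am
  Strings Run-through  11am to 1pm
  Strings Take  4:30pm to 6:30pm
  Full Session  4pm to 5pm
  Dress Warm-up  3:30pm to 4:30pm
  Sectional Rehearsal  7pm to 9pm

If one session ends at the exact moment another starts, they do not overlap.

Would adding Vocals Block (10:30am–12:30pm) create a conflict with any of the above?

Yes — it overlaps Strings Run-through

Woodwind Overdub: ends 8am at or before Vocals Block starts 10:30am → clear.
Soloist Take: ends 9:30am at or before Vocals Block starts 10:30am → clear.
Strings Run-through: starts 11am before Vocals Block ends 12:30pm, and ends 1pm after Vocals Block starts 10:30am → overlap.
Dress Warm-up: starts 3:30pm at or after Vocals Block ends 12:30pm → clear.
Full Session: starts 4pm at or after Vocals Block ends 12:30pm → clear.
Strings Take: starts 4:30pm at or after Vocals Block ends 12:30pm → clear.
Sectional Rehearsal: starts 7pm at or after Vocals Block ends 12:30pm → clear.
Vocals Block overlaps Strings Run-through.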